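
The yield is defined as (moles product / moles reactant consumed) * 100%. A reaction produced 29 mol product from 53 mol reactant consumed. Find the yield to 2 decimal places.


Yield = (moles product / moles consumed) * 100%
Yield = (29 / 53) * 100
Yield = 0.5472 * 100
Yield = 54.72%


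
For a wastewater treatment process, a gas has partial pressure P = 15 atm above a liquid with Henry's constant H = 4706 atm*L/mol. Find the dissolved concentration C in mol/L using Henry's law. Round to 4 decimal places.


C = P / H
C = 15 / 4706
C = 0.0032 mol/L


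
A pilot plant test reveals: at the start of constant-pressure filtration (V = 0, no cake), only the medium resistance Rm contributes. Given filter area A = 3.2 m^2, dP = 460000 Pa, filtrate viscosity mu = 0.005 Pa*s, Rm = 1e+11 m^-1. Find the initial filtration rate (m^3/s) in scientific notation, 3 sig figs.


rate = A * dP / (mu * Rm)
rate = 3.2 * 460000 / (0.005 * 1e+11)
rate = 1472000.0 / 5.000e+08
rate = 2.94e-03 m^3/s


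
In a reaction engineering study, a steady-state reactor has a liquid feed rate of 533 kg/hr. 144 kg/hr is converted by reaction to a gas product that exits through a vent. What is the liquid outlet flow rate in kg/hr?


Steady-state mass balance on the main outlet: F_out = F_in - F_removed
F_out = 533 - 144
F_out = 389 kg/hr


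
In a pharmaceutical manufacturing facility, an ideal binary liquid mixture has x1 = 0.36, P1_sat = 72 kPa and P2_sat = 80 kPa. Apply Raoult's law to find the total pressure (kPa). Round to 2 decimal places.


P = x1*P1_sat + x2*P2_sat
x2 = 1 - x1 = 1 - 0.36 = 0.64
P = 0.36*72 + 0.64*80
P = 25.92 + 51.2
P = 77.12 kPa


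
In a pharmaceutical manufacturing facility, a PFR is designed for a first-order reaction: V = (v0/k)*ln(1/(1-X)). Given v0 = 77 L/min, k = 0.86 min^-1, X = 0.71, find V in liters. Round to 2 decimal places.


V = (v0/k) * ln(1/(1-X))
V = (77/0.86) * ln(1/(1-0.71))
V = 89.534884 * ln(3.448276)
V = 89.534884 * 1.237874
V = 110.83 L


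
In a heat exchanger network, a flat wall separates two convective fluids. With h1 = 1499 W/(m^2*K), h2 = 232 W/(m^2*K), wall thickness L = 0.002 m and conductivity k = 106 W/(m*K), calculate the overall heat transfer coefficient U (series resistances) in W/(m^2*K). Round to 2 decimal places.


1/U = 1/h1 + L/k + 1/h2
1/U = 1/1499 + 0.002/106 + 1/232
1/U = 0.0006671114 + 1.88679e-05 + 0.0043103448
1/U = 0.0049963241
U = 200.15 W/(m^2*K)


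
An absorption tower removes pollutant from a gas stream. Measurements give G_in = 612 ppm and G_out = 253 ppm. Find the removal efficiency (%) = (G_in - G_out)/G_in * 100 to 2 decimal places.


Efficiency = (G_in - G_out) / G_in * 100%
Efficiency = (612 - 253) / 612 * 100
Efficiency = 359 / 612 * 100
Efficiency = 58.66%


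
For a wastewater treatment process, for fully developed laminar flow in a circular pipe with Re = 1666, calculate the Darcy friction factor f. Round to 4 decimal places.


f = 64 / Re
f = 64 / 1666
f = 0.0384


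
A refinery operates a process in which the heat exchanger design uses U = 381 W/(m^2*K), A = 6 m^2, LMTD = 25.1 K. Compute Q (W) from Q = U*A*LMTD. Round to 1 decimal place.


Q = U * A * LMTD
Q = 381 * 6 * 25.1
Q = 57378.6 W


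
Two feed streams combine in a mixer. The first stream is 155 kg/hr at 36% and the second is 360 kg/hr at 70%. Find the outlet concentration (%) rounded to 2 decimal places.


Mass balance on solute: F1*x1 + F2*x2 = F3*x3
F3 = F1 + F2 = 155 + 360 = 515 kg/hr
x3 = (F1*x1 + F2*x2)/F3
x3 = (155*0.36 + 360*0.7) / 515
x3 = 59.77%


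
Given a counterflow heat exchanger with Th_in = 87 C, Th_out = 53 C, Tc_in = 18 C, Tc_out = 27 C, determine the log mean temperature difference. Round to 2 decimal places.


dT1 = Th_in - Tc_out = 87 - 27 = 60
dT2 = Th_out - Tc_in = 53 - 18 = 35
LMTD = (dT1 - dT2) / ln(dT1/dT2)
LMTD = (60 - 35) / ln(60/35)
LMTD = 46.38 K


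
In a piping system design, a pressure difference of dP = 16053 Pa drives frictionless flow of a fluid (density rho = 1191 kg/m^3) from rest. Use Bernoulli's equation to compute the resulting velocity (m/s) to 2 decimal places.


v = sqrt(2*dP/rho)
v = sqrt(2*16053/1191)
v = sqrt(26.957179)
v = 5.19 m/s


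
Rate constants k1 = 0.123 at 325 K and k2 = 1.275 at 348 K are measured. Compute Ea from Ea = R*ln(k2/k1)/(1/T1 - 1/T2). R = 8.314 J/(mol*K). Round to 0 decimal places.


Ea = R * ln(k2/k1) / (1/T1 - 1/T2)
ln(k2/k1) = ln(1.275/0.123) = 2.3385171
1/T1 - 1/T2 = 1/325 - 1/348 = 0.000203359859
Ea = 8.314 * 2.3385171 / 0.000203359859
Ea = 95606 J/mol


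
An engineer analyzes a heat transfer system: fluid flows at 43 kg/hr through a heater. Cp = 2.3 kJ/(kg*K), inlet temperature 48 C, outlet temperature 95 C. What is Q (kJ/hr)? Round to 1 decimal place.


Q = m_dot * Cp * (T2 - T1)
Q = 43 * 2.3 * (95 - 48)
Q = 43 * 2.3 * 47
Q = 4648.3 kJ/hr


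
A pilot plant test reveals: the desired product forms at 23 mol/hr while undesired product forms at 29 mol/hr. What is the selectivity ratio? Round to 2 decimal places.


S = desired product rate / undesired product rate
S = 23 / 29
S = 0.79


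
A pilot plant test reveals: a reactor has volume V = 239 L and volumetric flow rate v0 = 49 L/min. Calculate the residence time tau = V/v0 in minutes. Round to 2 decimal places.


tau = V / v0
tau = 239 / 49
tau = 4.88 min


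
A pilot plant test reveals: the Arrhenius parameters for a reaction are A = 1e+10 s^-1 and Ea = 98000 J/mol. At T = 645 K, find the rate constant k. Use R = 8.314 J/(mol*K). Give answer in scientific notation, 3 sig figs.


k = A * exp(-Ea/(R*T))
k = 1e+10 * exp(-98000 / (8.314 * 645))
k = 1e+10 * exp(-18.274956)
k = 1.16e+02


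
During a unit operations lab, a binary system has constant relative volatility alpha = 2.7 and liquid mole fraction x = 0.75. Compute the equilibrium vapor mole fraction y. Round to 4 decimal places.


y = alpha*x / (1 + (alpha-1)*x)
y = 2.7*0.75 / (1 + (2.7-1)*0.75)
y = 2.025 / (1 + 1.275)
y = 2.025 / 2.275
y = 0.8901


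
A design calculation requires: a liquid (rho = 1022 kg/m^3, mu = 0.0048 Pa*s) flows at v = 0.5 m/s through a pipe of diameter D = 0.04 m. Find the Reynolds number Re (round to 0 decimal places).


Re = rho * v * D / mu
Re = 1022 * 0.5 * 0.04 / 0.0048
Re = 20.44 / 0.0048
Re = 4258


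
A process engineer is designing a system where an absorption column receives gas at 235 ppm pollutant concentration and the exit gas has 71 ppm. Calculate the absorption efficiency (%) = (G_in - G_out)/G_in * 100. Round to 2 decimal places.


Efficiency = (G_in - G_out) / G_in * 100%
Efficiency = (235 - 71) / 235 * 100
Efficiency = 164 / 235 * 100
Efficiency = 69.79%


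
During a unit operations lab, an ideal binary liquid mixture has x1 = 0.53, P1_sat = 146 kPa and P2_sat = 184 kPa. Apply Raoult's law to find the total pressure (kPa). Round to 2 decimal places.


P = x1*P1_sat + x2*P2_sat
x2 = 1 - x1 = 1 - 0.53 = 0.47
P = 0.53*146 + 0.47*184
P = 77.38 + 86.48
P = 163.86 kPa


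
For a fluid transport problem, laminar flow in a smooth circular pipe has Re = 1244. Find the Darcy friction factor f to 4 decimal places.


f = 64 / Re
f = 64 / 1244
f = 0.0514


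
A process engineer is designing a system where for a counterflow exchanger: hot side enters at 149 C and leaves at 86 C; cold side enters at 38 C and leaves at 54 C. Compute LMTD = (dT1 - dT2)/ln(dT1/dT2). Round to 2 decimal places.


dT1 = Th_in - Tc_out = 149 - 54 = 95
dT2 = Th_out - Tc_in = 86 - 38 = 48
LMTD = (dT1 - dT2) / ln(dT1/dT2)
LMTD = (95 - 48) / ln(95/48)
LMTD = 68.85 K


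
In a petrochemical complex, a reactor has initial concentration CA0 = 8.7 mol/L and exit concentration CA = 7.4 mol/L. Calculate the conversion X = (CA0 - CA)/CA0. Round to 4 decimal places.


X = (CA0 - CA) / CA0
X = (8.7 - 7.4) / 8.7
X = 1.3 / 8.7
X = 0.1494


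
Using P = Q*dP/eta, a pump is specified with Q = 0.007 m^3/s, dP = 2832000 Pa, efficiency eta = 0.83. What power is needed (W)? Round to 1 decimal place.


P = Q * dP / eta
P = 0.007 * 2832000 / 0.83
P = 19824.0 / 0.83
P = 23884.3 W


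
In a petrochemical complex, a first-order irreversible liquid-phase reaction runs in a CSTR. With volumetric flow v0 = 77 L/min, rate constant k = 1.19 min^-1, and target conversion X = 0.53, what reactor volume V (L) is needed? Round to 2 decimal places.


V = v0 * X / (k * (1 - X))
V = 77 * 0.53 / (1.19 * (1 - 0.53))
V = 40.81 / (1.19 * 0.47)
V = 40.81 / 0.5593
V = 72.97 L


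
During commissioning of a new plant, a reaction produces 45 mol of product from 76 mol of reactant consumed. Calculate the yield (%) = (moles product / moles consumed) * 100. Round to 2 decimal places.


Yield = (moles product / moles consumed) * 100%
Yield = (45 / 76) * 100
Yield = 0.5921 * 100
Yield = 59.21%


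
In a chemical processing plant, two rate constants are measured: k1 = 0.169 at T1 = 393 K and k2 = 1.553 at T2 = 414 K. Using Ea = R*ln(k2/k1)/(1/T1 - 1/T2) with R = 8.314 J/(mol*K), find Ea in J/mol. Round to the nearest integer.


Ea = R * ln(k2/k1) / (1/T1 - 1/T2)
ln(k2/k1) = ln(1.553/0.169) = 2.2180451
1/T1 - 1/T2 = 1/393 - 1/414 = 0.000129070325
Ea = 8.314 * 2.2180451 / 0.000129070325
Ea = 142874 J/mol


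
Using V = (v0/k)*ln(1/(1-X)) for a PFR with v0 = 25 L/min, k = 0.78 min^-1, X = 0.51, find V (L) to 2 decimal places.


V = (v0/k) * ln(1/(1-X))
V = (25/0.78) * ln(1/(1-0.51))
V = 32.051282 * ln(2.040816)
V = 32.051282 * 0.71335
V = 22.86 L


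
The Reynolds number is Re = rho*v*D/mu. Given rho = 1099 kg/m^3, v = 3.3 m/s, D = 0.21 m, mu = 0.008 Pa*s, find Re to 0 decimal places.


Re = rho * v * D / mu
Re = 1099 * 3.3 * 0.21 / 0.008
Re = 761.607 / 0.008
Re = 95201


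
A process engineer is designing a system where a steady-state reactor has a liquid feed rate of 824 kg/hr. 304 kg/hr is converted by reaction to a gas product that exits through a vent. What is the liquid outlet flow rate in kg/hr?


Steady-state mass balance on the main outlet: F_out = F_in - F_removed
F_out = 824 - 304
F_out = 520 kg/hr


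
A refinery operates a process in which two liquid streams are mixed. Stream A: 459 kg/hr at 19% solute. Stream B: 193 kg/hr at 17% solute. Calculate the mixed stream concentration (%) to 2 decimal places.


Mass balance on solute: F1*x1 + F2*x2 = F3*x3
F3 = F1 + F2 = 459 + 193 = 652 kg/hr
x3 = (F1*x1 + F2*x2)/F3
x3 = (459*0.19 + 193*0.17) / 652
x3 = 18.41%


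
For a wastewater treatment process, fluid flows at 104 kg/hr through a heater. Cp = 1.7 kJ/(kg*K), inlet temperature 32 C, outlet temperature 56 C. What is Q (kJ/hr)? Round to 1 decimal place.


Q = m_dot * Cp * (T2 - T1)
Q = 104 * 1.7 * (56 - 32)
Q = 104 * 1.7 * 24
Q = 4243.2 kJ/hr


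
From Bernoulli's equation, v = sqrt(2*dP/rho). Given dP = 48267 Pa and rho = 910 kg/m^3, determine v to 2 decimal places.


v = sqrt(2*dP/rho)
v = sqrt(2*48267/910)
v = sqrt(106.081319)
v = 10.30 m/s


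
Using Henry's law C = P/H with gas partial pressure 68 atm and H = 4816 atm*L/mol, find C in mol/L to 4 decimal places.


C = P / H
C = 68 / 4816
C = 0.0141 mol/L


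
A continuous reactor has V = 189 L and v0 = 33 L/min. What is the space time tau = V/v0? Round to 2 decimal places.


tau = V / v0
tau = 189 / 33
tau = 5.73 min


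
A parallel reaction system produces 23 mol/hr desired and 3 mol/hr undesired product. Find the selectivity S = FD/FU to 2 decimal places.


S = desired product rate / undesired product rate
S = 23 / 3
S = 7.67


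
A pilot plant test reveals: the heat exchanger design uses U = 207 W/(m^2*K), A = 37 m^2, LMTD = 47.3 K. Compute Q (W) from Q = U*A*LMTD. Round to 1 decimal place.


Q = U * A * LMTD
Q = 207 * 37 * 47.3
Q = 362270.7 W


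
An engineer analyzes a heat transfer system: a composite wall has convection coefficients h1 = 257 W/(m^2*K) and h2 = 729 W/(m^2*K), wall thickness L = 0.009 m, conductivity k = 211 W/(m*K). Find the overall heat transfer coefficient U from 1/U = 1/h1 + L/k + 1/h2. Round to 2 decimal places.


1/U = 1/h1 + L/k + 1/h2
1/U = 1/257 + 0.009/211 + 1/729
1/U = 0.0038910506 + 4.2654e-05 + 0.0013717421
1/U = 0.0053054467
U = 188.49 W/(m^2*K)


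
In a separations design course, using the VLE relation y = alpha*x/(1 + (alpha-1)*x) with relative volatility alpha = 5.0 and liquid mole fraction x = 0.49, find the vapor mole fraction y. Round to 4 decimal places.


y = alpha*x / (1 + (alpha-1)*x)
y = 5.0*0.49 / (1 + (5.0-1)*0.49)
y = 2.45 / (1 + 1.96)
y = 2.45 / 2.96
y = 0.8277


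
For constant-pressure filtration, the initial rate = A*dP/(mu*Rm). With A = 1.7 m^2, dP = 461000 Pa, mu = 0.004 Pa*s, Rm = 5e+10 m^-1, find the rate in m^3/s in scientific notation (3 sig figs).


rate = A * dP / (mu * Rm)
rate = 1.7 * 461000 / (0.004 * 5e+10)
rate = 783700.0 / 2.000e+08
rate = 3.92e-03 m^3/s


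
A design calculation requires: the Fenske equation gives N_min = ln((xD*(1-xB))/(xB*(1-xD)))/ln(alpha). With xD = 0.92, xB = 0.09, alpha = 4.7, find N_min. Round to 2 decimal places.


N_min = ln((xD*(1-xB))/(xB*(1-xD))) / ln(alpha)
Numerator inside ln: 0.8372 / 0.0072 = 116.277778
ln(116.277778) = 4.755982
ln(alpha) = ln(4.7) = 1.547563
N_min = 4.755982 / 1.547563 = 3.07


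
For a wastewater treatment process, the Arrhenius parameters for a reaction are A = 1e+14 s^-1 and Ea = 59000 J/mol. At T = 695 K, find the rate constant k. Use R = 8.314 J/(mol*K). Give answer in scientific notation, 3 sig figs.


k = A * exp(-Ea/(R*T))
k = 1e+14 * exp(-59000 / (8.314 * 695))
k = 1e+14 * exp(-10.210739)
k = 3.68e+09


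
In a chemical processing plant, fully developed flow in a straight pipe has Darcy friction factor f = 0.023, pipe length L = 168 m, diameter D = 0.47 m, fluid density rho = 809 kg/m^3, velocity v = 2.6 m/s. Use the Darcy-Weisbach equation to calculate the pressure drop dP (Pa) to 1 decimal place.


dP = f * (L/D) * (rho*v^2/2)
dP = 0.023 * (168/0.47) * (809*2.6^2/2)
L/D = 357.44680851
rho*v^2/2 = 809*6.76/2 = 2734.42
dP = 0.023 * 357.44680851 * 2734.42
dP = 22480.4 Pa


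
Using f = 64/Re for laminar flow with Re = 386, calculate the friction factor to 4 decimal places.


f = 64 / Re
f = 64 / 386
f = 0.1658


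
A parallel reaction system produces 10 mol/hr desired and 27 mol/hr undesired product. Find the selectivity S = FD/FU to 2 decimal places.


S = desired product rate / undesired product rate
S = 10 / 27
S = 0.37


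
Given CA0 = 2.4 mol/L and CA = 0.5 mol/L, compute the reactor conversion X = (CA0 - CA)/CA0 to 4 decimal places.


X = (CA0 - CA) / CA0
X = (2.4 - 0.5) / 2.4
X = 1.9 / 2.4
X = 0.7917


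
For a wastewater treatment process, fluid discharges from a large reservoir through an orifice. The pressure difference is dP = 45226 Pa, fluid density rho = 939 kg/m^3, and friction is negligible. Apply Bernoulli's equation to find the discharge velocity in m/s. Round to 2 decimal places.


v = sqrt(2*dP/rho)
v = sqrt(2*45226/939)
v = sqrt(96.328009)
v = 9.81 m/s


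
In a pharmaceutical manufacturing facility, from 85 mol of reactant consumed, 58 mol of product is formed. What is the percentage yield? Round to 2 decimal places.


Yield = (moles product / moles consumed) * 100%
Yield = (58 / 85) * 100
Yield = 0.6824 * 100
Yield = 68.24%


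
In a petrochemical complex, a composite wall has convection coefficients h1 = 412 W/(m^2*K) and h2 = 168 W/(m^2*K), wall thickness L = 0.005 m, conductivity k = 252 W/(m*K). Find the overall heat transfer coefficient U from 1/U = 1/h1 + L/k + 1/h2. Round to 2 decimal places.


1/U = 1/h1 + L/k + 1/h2
1/U = 1/412 + 0.005/252 + 1/168
1/U = 0.0024271845 + 1.98413e-05 + 0.005952381
1/U = 0.0083994068
U = 119.06 W/(m^2*K)


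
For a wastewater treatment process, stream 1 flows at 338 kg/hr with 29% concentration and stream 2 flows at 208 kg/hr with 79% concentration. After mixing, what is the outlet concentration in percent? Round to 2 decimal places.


Mass balance on solute: F1*x1 + F2*x2 = F3*x3
F3 = F1 + F2 = 338 + 208 = 546 kg/hr
x3 = (F1*x1 + F2*x2)/F3
x3 = (338*0.29 + 208*0.79) / 546
x3 = 48.05%


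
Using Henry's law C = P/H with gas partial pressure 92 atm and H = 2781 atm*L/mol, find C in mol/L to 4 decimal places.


C = P / H
C = 92 / 2781
C = 0.0331 mol/L


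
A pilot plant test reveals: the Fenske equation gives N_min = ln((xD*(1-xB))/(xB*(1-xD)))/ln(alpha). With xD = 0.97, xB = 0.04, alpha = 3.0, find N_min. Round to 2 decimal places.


N_min = ln((xD*(1-xB))/(xB*(1-xD))) / ln(alpha)
Numerator inside ln: 0.9312 / 0.0012 = 776.0
ln(776.0) = 6.654153
ln(alpha) = ln(3.0) = 1.098612
N_min = 6.654153 / 1.098612 = 6.06


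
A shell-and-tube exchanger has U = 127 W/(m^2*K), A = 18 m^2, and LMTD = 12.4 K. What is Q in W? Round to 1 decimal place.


Q = U * A * LMTD
Q = 127 * 18 * 12.4
Q = 28346.4 W


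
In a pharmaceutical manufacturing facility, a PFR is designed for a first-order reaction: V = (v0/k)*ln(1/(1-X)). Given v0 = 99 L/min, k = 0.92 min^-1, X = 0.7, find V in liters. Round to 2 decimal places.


V = (v0/k) * ln(1/(1-X))
V = (99/0.92) * ln(1/(1-0.7))
V = 107.608696 * ln(3.333333)
V = 107.608696 * 1.203973
V = 129.56 L


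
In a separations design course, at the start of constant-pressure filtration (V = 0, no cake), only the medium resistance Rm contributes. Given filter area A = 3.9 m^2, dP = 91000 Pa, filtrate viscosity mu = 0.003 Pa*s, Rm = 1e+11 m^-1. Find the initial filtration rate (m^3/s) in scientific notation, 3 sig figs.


rate = A * dP / (mu * Rm)
rate = 3.9 * 91000 / (0.003 * 1e+11)
rate = 354900.0 / 3.000e+08
rate = 1.18e-03 m^3/s


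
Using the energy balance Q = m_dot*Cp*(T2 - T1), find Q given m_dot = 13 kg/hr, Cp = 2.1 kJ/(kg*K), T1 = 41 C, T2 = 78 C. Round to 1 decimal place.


Q = m_dot * Cp * (T2 - T1)
Q = 13 * 2.1 * (78 - 41)
Q = 13 * 2.1 * 37
Q = 1010.1 kJ/hr


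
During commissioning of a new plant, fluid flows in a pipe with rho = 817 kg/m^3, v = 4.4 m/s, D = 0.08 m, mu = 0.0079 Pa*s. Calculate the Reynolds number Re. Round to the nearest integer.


Re = rho * v * D / mu
Re = 817 * 4.4 * 0.08 / 0.0079
Re = 287.584 / 0.0079
Re = 36403


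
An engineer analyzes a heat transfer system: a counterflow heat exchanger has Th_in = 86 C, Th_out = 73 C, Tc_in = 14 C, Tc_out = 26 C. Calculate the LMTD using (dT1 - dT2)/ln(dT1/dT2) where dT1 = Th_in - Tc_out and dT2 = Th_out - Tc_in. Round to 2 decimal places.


dT1 = Th_in - Tc_out = 86 - 26 = 60
dT2 = Th_out - Tc_in = 73 - 14 = 59
LMTD = (dT1 - dT2) / ln(dT1/dT2)
LMTD = (60 - 59) / ln(60/59)
LMTD = 59.50 K


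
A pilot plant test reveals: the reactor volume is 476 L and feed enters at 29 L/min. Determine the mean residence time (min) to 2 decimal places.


tau = V / v0
tau = 476 / 29
tau = 16.41 min


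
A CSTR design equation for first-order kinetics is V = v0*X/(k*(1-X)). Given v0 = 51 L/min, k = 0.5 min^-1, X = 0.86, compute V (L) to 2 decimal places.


V = v0 * X / (k * (1 - X))
V = 51 * 0.86 / (0.5 * (1 - 0.86))
V = 43.86 / (0.5 * 0.14)
V = 43.86 / 0.07
V = 626.57 L


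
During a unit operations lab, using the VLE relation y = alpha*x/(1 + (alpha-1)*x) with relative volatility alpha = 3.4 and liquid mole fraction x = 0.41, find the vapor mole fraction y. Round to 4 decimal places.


y = alpha*x / (1 + (alpha-1)*x)
y = 3.4*0.41 / (1 + (3.4-1)*0.41)
y = 1.394 / (1 + 0.984)
y = 1.394 / 1.984
y = 0.7026


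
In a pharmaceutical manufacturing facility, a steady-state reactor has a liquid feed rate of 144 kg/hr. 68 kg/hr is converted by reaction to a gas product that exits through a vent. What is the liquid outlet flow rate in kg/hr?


Steady-state mass balance on the main outlet: F_out = F_in - F_removed
F_out = 144 - 68
F_out = 76 kg/hr


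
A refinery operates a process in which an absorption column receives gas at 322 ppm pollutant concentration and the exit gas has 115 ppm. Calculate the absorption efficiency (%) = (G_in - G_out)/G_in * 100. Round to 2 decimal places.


Efficiency = (G_in - G_out) / G_in * 100%
Efficiency = (322 - 115) / 322 * 100
Efficiency = 207 / 322 * 100
Efficiency = 64.29%


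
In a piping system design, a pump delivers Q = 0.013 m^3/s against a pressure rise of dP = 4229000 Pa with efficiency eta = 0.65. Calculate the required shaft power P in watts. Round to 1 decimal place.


P = Q * dP / eta
P = 0.013 * 4229000 / 0.65
P = 54977.0 / 0.65
P = 84580.0 W


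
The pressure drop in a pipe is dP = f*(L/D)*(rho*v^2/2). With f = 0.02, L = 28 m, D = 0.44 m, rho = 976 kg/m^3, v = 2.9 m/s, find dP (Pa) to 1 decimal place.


dP = f * (L/D) * (rho*v^2/2)
dP = 0.02 * (28/0.44) * (976*2.9^2/2)
L/D = 63.63636364
rho*v^2/2 = 976*8.41/2 = 4104.08
dP = 0.02 * 63.63636364 * 4104.08
dP = 5223.4 Pa


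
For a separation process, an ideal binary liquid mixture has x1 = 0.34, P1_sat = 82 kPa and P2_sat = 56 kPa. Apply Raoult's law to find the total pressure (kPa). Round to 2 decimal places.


P = x1*P1_sat + x2*P2_sat
x2 = 1 - x1 = 1 - 0.34 = 0.66
P = 0.34*82 + 0.66*56
P = 27.88 + 36.96
P = 64.84 kPa


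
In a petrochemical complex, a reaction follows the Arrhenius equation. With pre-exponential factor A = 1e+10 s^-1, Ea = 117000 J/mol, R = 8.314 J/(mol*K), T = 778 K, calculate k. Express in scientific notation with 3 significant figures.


k = A * exp(-Ea/(R*T))
k = 1e+10 * exp(-117000 / (8.314 * 778))
k = 1e+10 * exp(-18.088237)
k = 1.39e+02


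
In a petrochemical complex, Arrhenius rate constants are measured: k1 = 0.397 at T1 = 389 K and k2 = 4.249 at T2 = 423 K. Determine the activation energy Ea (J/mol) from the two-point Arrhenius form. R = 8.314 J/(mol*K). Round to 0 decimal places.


Ea = R * ln(k2/k1) / (1/T1 - 1/T2)
ln(k2/k1) = ln(4.249/0.397) = 2.3705027
1/T1 - 1/T2 = 1/389 - 1/423 = 0.000206627894
Ea = 8.314 * 2.3705027 / 0.000206627894
Ea = 95381 J/mol


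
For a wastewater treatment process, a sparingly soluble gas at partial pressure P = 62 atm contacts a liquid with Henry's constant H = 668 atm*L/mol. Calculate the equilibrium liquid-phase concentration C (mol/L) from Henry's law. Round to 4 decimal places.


C = P / H
C = 62 / 668
C = 0.0928 mol/L


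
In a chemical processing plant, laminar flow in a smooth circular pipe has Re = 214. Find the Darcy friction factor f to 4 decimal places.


f = 64 / Re
f = 64 / 214
f = 0.2991


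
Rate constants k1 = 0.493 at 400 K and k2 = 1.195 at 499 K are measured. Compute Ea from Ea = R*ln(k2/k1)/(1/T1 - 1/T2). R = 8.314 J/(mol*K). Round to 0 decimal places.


Ea = R * ln(k2/k1) / (1/T1 - 1/T2)
ln(k2/k1) = ln(1.195/0.493) = 0.8853923
1/T1 - 1/T2 = 1/400 - 1/499 = 0.000495991984
Ea = 8.314 * 0.8853923 / 0.000495991984
Ea = 14841 J/mol


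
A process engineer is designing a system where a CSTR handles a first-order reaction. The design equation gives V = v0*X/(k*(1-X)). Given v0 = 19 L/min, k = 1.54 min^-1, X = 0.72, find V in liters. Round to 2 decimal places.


V = v0 * X / (k * (1 - X))
V = 19 * 0.72 / (1.54 * (1 - 0.72))
V = 13.68 / (1.54 * 0.28)
V = 13.68 / 0.4312
V = 31.73 L


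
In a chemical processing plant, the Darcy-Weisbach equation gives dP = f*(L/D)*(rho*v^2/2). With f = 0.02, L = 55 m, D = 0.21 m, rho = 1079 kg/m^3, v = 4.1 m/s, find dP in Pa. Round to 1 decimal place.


dP = f * (L/D) * (rho*v^2/2)
dP = 0.02 * (55/0.21) * (1079*4.1^2/2)
L/D = 261.9047619
rho*v^2/2 = 1079*16.81/2 = 9068.995
dP = 0.02 * 261.9047619 * 9068.995
dP = 47504.3 Pa


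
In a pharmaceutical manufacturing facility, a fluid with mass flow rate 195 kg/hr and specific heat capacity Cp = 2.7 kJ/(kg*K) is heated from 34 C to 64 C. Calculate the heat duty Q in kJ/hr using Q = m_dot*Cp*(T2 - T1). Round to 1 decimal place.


Q = m_dot * Cp * (T2 - T1)
Q = 195 * 2.7 * (64 - 34)
Q = 195 * 2.7 * 30
Q = 15795.0 kJ/hr


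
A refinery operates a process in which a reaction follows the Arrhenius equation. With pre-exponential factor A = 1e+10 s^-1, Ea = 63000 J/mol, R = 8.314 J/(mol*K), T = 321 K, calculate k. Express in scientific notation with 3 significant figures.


k = A * exp(-Ea/(R*T))
k = 1e+10 * exp(-63000 / (8.314 * 321))
k = 1e+10 * exp(-23.606168)
k = 5.60e-01


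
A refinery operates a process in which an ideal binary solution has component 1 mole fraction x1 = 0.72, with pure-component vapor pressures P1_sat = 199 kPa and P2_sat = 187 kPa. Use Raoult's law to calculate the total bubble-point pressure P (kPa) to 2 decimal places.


P = x1*P1_sat + x2*P2_sat
x2 = 1 - x1 = 1 - 0.72 = 0.28
P = 0.72*199 + 0.28*187
P = 143.28 + 52.36
P = 195.64 kPa


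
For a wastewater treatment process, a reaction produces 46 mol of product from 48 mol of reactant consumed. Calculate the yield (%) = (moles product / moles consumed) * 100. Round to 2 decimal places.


Yield = (moles product / moles consumed) * 100%
Yield = (46 / 48) * 100
Yield = 0.9583 * 100
Yield = 95.83%


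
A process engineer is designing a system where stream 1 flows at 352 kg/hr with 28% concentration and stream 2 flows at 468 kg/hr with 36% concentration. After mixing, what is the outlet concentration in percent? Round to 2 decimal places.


Mass balance on solute: F1*x1 + F2*x2 = F3*x3
F3 = F1 + F2 = 352 + 468 = 820 kg/hr
x3 = (F1*x1 + F2*x2)/F3
x3 = (352*0.28 + 468*0.36) / 820
x3 = 32.57%


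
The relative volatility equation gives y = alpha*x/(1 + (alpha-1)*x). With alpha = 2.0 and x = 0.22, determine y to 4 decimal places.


y = alpha*x / (1 + (alpha-1)*x)
y = 2.0*0.22 / (1 + (2.0-1)*0.22)
y = 0.44 / (1 + 0.22)
y = 0.44 / 1.22
y = 0.3607


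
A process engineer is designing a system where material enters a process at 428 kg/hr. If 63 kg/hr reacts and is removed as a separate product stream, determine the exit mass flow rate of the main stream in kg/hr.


Steady-state mass balance on the main outlet: F_out = F_in - F_removed
F_out = 428 - 63
F_out = 365 kg/hr


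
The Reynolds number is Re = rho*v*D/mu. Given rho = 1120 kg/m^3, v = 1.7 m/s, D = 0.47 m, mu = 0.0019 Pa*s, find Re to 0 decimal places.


Re = rho * v * D / mu
Re = 1120 * 1.7 * 0.47 / 0.0019
Re = 894.88 / 0.0019
Re = 470989


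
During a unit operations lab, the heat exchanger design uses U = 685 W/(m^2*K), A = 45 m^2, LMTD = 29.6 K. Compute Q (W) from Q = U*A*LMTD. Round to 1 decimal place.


Q = U * A * LMTD
Q = 685 * 45 * 29.6
Q = 912420.0 W


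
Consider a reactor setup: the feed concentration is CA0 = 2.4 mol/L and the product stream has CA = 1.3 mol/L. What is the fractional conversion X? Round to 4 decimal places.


X = (CA0 - CA) / CA0
X = (2.4 - 1.3) / 2.4
X = 1.1 / 2.4
X = 0.4583


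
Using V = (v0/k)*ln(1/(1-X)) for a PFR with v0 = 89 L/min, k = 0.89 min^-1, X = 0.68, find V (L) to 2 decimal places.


V = (v0/k) * ln(1/(1-X))
V = (89/0.89) * ln(1/(1-0.68))
V = 100.0 * ln(3.125)
V = 100.0 * 1.139434
V = 113.94 L


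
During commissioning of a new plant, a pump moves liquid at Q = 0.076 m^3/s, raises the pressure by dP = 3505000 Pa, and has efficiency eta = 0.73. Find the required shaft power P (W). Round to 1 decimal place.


P = Q * dP / eta
P = 0.076 * 3505000 / 0.73
P = 266380.0 / 0.73
P = 364904.1 W


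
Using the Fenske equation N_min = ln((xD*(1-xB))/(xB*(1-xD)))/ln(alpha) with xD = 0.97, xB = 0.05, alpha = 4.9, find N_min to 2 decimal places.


N_min = ln((xD*(1-xB))/(xB*(1-xD))) / ln(alpha)
Numerator inside ln: 0.9215 / 0.0015 = 614.333333
ln(614.333333) = 6.420538
ln(alpha) = ln(4.9) = 1.589235
N_min = 6.420538 / 1.589235 = 4.04


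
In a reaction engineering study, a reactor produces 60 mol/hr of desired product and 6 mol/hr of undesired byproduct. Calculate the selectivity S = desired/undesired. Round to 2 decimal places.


S = desired product rate / undesired product rate
S = 60 / 6
S = 10.00


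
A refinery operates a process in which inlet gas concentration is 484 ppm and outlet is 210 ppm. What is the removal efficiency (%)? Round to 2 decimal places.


Efficiency = (G_in - G_out) / G_in * 100%
Efficiency = (484 - 210) / 484 * 100
Efficiency = 274 / 484 * 100
Efficiency = 56.61%


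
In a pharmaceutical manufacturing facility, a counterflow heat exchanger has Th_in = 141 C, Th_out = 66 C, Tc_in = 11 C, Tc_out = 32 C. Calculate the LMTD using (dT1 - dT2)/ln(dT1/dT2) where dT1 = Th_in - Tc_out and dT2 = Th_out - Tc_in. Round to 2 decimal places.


dT1 = Th_in - Tc_out = 141 - 32 = 109
dT2 = Th_out - Tc_in = 66 - 11 = 55
LMTD = (dT1 - dT2) / ln(dT1/dT2)
LMTD = (109 - 55) / ln(109/55)
LMTD = 78.95 K


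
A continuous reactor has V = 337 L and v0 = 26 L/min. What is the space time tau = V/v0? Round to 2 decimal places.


tau = V / v0
tau = 337 / 26
tau = 12.96 min


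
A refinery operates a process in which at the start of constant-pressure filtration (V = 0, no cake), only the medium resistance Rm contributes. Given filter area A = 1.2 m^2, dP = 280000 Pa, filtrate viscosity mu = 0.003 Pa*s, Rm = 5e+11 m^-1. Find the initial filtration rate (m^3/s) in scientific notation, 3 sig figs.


rate = A * dP / (mu * Rm)
rate = 1.2 * 280000 / (0.003 * 5e+11)
rate = 336000.0 / 1.500e+09
rate = 2.24e-04 m^3/s


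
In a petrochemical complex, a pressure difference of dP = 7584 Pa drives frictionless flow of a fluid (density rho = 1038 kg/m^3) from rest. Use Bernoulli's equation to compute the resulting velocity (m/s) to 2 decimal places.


v = sqrt(2*dP/rho)
v = sqrt(2*7584/1038)
v = sqrt(14.612717)
v = 3.82 m/s


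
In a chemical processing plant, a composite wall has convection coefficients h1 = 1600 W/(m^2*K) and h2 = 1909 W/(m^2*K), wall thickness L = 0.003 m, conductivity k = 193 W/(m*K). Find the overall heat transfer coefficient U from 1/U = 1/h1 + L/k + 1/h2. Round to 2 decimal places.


1/U = 1/h1 + L/k + 1/h2
1/U = 1/1600 + 0.003/193 + 1/1909
1/U = 0.000625 + 1.5544e-05 + 0.0005238345
1/U = 0.0011643785
U = 858.83 W/(m^2*K)


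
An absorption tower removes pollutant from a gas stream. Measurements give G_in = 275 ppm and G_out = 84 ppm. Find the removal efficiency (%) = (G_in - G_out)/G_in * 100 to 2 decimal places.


Efficiency = (G_in - G_out) / G_in * 100%
Efficiency = (275 - 84) / 275 * 100
Efficiency = 191 / 275 * 100
Efficiency = 69.45%


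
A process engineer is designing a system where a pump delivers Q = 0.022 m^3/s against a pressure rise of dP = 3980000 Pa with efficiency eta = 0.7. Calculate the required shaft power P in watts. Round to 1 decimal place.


P = Q * dP / eta
P = 0.022 * 3980000 / 0.7
P = 87560.0 / 0.7
P = 125085.7 W


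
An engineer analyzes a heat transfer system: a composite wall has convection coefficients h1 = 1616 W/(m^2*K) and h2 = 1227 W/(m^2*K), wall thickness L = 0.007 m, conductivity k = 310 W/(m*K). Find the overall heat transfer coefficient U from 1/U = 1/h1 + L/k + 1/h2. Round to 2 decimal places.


1/U = 1/h1 + L/k + 1/h2
1/U = 1/1616 + 0.007/310 + 1/1227
1/U = 0.0006188119 + 2.25806e-05 + 0.0008149959
1/U = 0.0014563884
U = 686.63 W/(m^2*K)


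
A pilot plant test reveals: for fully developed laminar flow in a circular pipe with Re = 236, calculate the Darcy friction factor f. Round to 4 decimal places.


f = 64 / Re
f = 64 / 236
f = 0.2712


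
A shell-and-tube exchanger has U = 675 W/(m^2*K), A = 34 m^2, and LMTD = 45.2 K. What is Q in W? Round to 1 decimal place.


Q = U * A * LMTD
Q = 675 * 34 * 45.2
Q = 1037340.0 W


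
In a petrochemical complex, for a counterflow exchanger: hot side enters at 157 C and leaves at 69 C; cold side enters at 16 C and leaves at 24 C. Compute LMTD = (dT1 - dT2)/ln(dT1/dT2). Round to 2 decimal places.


dT1 = Th_in - Tc_out = 157 - 24 = 133
dT2 = Th_out - Tc_in = 69 - 16 = 53
LMTD = (dT1 - dT2) / ln(dT1/dT2)
LMTD = (133 - 53) / ln(133/53)
LMTD = 86.95 K


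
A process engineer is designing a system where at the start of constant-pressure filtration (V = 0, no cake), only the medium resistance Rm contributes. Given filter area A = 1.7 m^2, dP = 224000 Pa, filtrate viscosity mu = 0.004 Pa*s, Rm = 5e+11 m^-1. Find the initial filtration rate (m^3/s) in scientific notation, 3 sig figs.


rate = A * dP / (mu * Rm)
rate = 1.7 * 224000 / (0.004 * 5e+11)
rate = 380800.0 / 2.000e+09
rate = 1.90e-04 m^3/s


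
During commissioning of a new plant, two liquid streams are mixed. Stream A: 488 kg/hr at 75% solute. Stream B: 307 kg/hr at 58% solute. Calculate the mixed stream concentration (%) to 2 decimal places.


Mass balance on solute: F1*x1 + F2*x2 = F3*x3
F3 = F1 + F2 = 488 + 307 = 795 kg/hr
x3 = (F1*x1 + F2*x2)/F3
x3 = (488*0.75 + 307*0.58) / 795
x3 = 68.44%


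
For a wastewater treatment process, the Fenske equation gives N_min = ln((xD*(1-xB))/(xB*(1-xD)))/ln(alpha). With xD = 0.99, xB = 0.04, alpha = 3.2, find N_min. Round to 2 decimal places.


N_min = ln((xD*(1-xB))/(xB*(1-xD))) / ln(alpha)
Numerator inside ln: 0.9504 / 0.0004 = 2376.0
ln(2376.0) = 7.773174
ln(alpha) = ln(3.2) = 1.163151
N_min = 7.773174 / 1.163151 = 6.68


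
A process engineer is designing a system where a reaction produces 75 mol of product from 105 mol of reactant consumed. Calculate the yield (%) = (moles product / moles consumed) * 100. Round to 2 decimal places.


Yield = (moles product / moles consumed) * 100%
Yield = (75 / 105) * 100
Yield = 0.7143 * 100
Yield = 71.43%


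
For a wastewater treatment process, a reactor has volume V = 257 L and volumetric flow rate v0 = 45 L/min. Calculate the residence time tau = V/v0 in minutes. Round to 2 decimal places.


tau = V / v0
tau = 257 / 45
tau = 5.71 min


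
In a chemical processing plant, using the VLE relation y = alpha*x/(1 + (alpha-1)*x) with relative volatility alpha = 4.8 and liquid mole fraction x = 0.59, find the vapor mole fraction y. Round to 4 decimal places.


y = alpha*x / (1 + (alpha-1)*x)
y = 4.8*0.59 / (1 + (4.8-1)*0.59)
y = 2.832 / (1 + 2.242)
y = 2.832 / 3.242
y = 0.8735


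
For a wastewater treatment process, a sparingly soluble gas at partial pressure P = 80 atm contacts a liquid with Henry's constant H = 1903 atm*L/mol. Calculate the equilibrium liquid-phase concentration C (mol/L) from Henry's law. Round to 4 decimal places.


C = P / H
C = 80 / 1903
C = 0.0420 mol/L


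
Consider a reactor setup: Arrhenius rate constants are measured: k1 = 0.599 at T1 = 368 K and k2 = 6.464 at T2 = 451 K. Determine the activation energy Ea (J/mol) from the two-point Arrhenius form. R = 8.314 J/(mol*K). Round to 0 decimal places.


Ea = R * ln(k2/k1) / (1/T1 - 1/T2)
ln(k2/k1) = ln(6.464/0.599) = 2.378742
1/T1 - 1/T2 = 1/368 - 1/451 = 0.000500096404
Ea = 8.314 * 2.378742 / 0.000500096404
Ea = 39546 J/mol


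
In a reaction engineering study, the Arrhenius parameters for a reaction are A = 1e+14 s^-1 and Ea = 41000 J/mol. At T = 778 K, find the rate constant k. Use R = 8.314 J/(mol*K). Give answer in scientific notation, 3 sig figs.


k = A * exp(-Ea/(R*T))
k = 1e+14 * exp(-41000 / (8.314 * 778))
k = 1e+14 * exp(-6.338613)
k = 1.77e+11


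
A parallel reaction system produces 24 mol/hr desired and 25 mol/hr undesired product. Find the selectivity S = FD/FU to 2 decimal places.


S = desired product rate / undesired product rate
S = 24 / 25
S = 0.96


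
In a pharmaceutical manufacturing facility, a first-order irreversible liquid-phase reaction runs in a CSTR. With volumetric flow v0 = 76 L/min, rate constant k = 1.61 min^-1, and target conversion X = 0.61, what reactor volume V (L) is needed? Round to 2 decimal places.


V = v0 * X / (k * (1 - X))
V = 76 * 0.61 / (1.61 * (1 - 0.61))
V = 46.36 / (1.61 * 0.39)
V = 46.36 / 0.6279
V = 73.83 L


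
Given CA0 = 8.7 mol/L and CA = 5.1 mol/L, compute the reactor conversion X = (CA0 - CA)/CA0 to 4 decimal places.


X = (CA0 - CA) / CA0
X = (8.7 - 5.1) / 8.7
X = 3.6 / 8.7
X = 0.4138


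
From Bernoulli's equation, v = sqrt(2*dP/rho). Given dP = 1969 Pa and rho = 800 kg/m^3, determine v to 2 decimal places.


v = sqrt(2*dP/rho)
v = sqrt(2*1969/800)
v = sqrt(4.9225)
v = 2.22 m/s


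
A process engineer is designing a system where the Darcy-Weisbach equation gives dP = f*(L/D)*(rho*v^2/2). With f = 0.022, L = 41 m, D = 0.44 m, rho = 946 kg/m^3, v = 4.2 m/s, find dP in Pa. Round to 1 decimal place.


dP = f * (L/D) * (rho*v^2/2)
dP = 0.022 * (41/0.44) * (946*4.2^2/2)
L/D = 93.18181818
rho*v^2/2 = 946*17.64/2 = 8343.72
dP = 0.022 * 93.18181818 * 8343.72
dP = 17104.6 Pa


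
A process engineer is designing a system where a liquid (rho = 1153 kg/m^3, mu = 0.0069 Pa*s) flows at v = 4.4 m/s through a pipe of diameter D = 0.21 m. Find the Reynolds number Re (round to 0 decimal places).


Re = rho * v * D / mu
Re = 1153 * 4.4 * 0.21 / 0.0069
Re = 1065.372 / 0.0069
Re = 154402


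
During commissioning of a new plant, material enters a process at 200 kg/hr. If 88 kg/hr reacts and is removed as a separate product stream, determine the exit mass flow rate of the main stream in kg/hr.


Steady-state mass balance on the main outlet: F_out = F_in - F_removed
F_out = 200 - 88
F_out = 112 kg/hr


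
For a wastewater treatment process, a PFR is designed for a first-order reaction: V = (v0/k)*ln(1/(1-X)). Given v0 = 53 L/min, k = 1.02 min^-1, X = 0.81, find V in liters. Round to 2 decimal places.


V = (v0/k) * ln(1/(1-X))
V = (53/1.02) * ln(1/(1-0.81))
V = 51.960784 * ln(5.263158)
V = 51.960784 * 1.660731
V = 86.29 L


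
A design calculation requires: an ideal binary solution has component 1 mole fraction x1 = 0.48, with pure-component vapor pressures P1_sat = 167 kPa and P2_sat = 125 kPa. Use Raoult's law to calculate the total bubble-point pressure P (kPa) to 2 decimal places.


P = x1*P1_sat + x2*P2_sat
x2 = 1 - x1 = 1 - 0.48 = 0.52
P = 0.48*167 + 0.52*125
P = 80.16 + 65.0
P = 145.16 kPa


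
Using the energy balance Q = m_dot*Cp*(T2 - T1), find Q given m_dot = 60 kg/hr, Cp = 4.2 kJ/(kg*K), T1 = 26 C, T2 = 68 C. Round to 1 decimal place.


Q = m_dot * Cp * (T2 - T1)
Q = 60 * 4.2 * (68 - 26)
Q = 60 * 4.2 * 42
Q = 10584.0 kJ/hr


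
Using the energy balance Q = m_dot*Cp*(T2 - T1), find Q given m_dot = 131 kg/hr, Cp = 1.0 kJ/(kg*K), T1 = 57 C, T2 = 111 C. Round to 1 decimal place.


Q = m_dot * Cp * (T2 - T1)
Q = 131 * 1.0 * (111 - 57)
Q = 131 * 1.0 * 54
Q = 7074.0 kJ/hr


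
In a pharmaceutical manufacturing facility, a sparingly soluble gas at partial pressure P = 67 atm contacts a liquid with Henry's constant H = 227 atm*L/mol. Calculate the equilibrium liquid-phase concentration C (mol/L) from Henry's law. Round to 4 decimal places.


C = P / H
C = 67 / 227
C = 0.2952 mol/L


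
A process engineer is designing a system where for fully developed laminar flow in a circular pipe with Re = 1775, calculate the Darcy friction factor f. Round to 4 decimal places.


f = 64 / Re
f = 64 / 1775
f = 0.0361


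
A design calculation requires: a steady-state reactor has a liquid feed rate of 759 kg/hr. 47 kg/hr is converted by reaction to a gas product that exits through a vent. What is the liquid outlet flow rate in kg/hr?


Steady-state mass balance on the main outlet: F_out = F_in - F_removed
F_out = 759 - 47
F_out = 712 kg/hr


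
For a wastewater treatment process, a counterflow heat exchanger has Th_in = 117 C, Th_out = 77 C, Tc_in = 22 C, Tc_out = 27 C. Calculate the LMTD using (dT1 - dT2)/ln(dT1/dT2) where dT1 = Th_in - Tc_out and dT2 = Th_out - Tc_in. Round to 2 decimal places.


dT1 = Th_in - Tc_out = 117 - 27 = 90
dT2 = Th_out - Tc_in = 77 - 22 = 55
LMTD = (dT1 - dT2) / ln(dT1/dT2)
LMTD = (90 - 55) / ln(90/55)
LMTD = 71.07 K


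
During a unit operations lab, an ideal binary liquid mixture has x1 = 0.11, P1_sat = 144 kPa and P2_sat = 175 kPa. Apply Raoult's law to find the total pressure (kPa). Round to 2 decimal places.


P = x1*P1_sat + x2*P2_sat
x2 = 1 - x1 = 1 - 0.11 = 0.89
P = 0.11*144 + 0.89*175
P = 15.84 + 155.75
P = 171.59 kPa


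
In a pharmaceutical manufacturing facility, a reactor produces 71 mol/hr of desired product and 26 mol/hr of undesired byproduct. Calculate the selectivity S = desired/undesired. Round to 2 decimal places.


S = desired product rate / undesired product rate
S = 71 / 26
S = 2.73
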